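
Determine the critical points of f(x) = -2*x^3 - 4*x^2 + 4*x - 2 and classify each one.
f'(x) = -6*x^2 - 8*x + 4

Solve f'(x) = 0:
  Factor: -6*x^2 - 8*x + 4 = -2*(3*x^2 + 4*x - 2); 3*x^2 + 4*x - 2 = 0 has no rational roots; quadratic formula: x = (-4 ± √40)/6.
  ⇒ x = -sqrt(10)/3 - 2/3 ≈ -1.7208, -2/3 + sqrt(10)/3 ≈ 0.3874

f''(x) = -12*x - 8
Second-derivative test at each critical point:
  f''(-1.7208) = 12.6491 > 0 → local minimum
  f''(0.3874) = -12.6491 < 0 → local maximum

Critical points: x = -sqrt(10)/3 - 2/3 ≈ -1.7208 (local minimum); x = -2/3 + sqrt(10)/3 ≈ 0.3874 (local maximum)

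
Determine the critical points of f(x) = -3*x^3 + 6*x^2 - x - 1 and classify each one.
f'(x) = -9*x^2 + 12*x - 1

Solve f'(x) = 0:
  9*x^2 - 12*x + 1 = 0 has no rational roots; quadratic formula: x = (12 ± √108)/18.
  ⇒ x = 2/3 - sqrt(3)/3 ≈ 0.0893, sqrt(3)/3 + 2/3 ≈ 1.2440

f''(x) = 12 - 18*x
Second-derivative test at each critical point:
  f''(0.0893) = 10.3923 > 0 → local minimum
  f''(1.2440) = -10.3923 < 0 → local maximum

Critical points: x = 2/3 - sqrt(3)/3 ≈ 0.0893 (local minimum); x = sqrt(3)/3 + 2/3 ≈ 1.2440 (local maximum)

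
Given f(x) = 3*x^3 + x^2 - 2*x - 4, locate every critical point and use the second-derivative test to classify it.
f'(x) = 9*x^2 + 2*x - 2

Solve f'(x) = 0:
  9*x^2 + 2*x - 2 = 0 has no rational roots; quadratic formula: x = (-2 ± √76)/18.
  ⇒ x = -sqrt(19)/9 - 1/9 ≈ -0.5954, -1/9 + sqrt(19)/9 ≈ 0.3732

f''(x) = 18*x + 2
Second-derivative test at each critical point:
  f''(-0.5954) = -8.7178 < 0 → local maximum
  f''(0.3732) = 8.7178 > 0 → local minimum

Critical points: x = -sqrt(19)/9 - 1/9 ≈ -0.5954 (local maximum); x = -1/9 + sqrt(19)/9 ≈ 0.3732 (local minimum)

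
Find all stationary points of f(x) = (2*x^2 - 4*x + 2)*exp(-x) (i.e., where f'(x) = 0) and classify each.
f'(x) = 2*(-x^2 + 4*x - 3)*exp(-x)

Solve f'(x) = 0:
  f'(x) = (-2*x^2 + 8*x - 6)·exp(-x) and exp(-x) > 0 for every x, so f'(x) = 0 ⇔ -2*x^2 + 8*x - 6 = 0.
  Factor: -2*x^2 + 8*x - 6 = -2*(x - 3)*(x - 1) = 0.
  ⇒ x = 1, 3

f''(x) = 2*(x^2 - 6*x + 7)*exp(-x)
Second-derivative test at each critical point:
  f''(1) = 1.4715 > 0 → local minimum
  f''(3) = -0.1991 < 0 → local maximum

Critical points: x = 1 (local minimum); x = 3 (local maximum)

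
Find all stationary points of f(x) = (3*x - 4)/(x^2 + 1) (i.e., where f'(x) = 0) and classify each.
f'(x) = (-3*x^2 + 8*x + 3)/(x^4 + 2*x^2 + 1)

Solve f'(x) = 0:
  f'(x) = -(x - 3)*(3*x + 1)/(x^2 + 1)^2; the denominator is positive wherever f is defined, so f'(x) = 0 ⇔ -3*x^2 + 8*x + 3 = 0.
  Factor: -3*x^2 + 8*x + 3 = -(x - 3)*(3*x + 1) = 0.
  ⇒ x = -1/3, 3

f''(x) = 2*(4*x^2*(3*x - 4) + (4 - 9*x)*(x^2 + 1))/(x^2 + 1)^3
Second-derivative test at each critical point:
  f''(-1/3) = 81/10 > 0 → local minimum
  f''(3) = -1/10 < 0 → local maximum

Critical points: x = -1/3 (local minimum); x = 3 (local maximum)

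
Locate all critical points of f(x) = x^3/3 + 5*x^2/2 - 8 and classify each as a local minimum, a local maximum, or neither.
f'(x) = x*(x + 5)

Solve f'(x) = 0:
  Factor: x^2 + 5*x = x*(x + 5) = 0.
  ⇒ x = -5, 0

f''(x) = 2*x + 5
Second-derivative test at each critical point:
  f''(-5) = -5 < 0 → local maximum
  f''(0) = 5 > 0 → local minimum

Critical points: x = -5 (local maximum); x = 0 (local minimum)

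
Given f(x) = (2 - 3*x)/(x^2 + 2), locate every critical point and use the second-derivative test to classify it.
f'(x) = (3*x^2 - 4*x - 6)/(x^4 + 4*x^2 + 4)

Solve f'(x) = 0:
  f'(x) = (3*x^2 - 4*x - 6)/(x^2 + 2)^2; the denominator is positive wherever f is defined, so f'(x) = 0 ⇔ 3*x^2 - 4*x - 6 = 0.
  3*x^2 - 4*x - 6 = 0 has no rational roots; quadratic formula: x = (4 ± √88)/6.
  ⇒ x = 2/3 - sqrt(22)/3 ≈ -0.8968, 2/3 + sqrt(22)/3 ≈ 2.2301

f''(x) = 2*(4*x^2*(2 - 3*x) + (9*x - 2)*(x^2 + 2))/(x^2 + 2)^3
Second-derivative test at each critical point:
  f''(-0.8968) = -1.1929 < 0 → local maximum
  f''(2.2301) = 0.1929 > 0 → local minimum

Critical points: x = 2/3 - sqrt(22)/3 ≈ -0.8968 (local maximum); x = 2/3 + sqrt(22)/3 ≈ 2.2301 (local minimum)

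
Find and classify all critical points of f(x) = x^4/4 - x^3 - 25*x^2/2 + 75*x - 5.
f'(x) = x^3 - 3*x^2 - 25*x + 75

Solve f'(x) = 0:
  Factor: x^3 - 3*x^2 - 25*x + 75 = (x - 5)*(x - 3)*(x + 5) = 0.
  ⇒ x = -5, 3, 5

f''(x) = 3*x^2 - 6*x - 25
Second-derivative test at each critical point:
  f''(-5) = 80 > 0 → local minimum
  f''(3) = -16 < 0 → local maximum
  f''(5) = 20 > 0 → local minimum

Critical points: x = -5 (local minimum); x = 3 (local maximum); x = 5 (local minimum)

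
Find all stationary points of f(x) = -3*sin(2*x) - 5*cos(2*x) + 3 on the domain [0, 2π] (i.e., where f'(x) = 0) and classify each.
f'(x) = 10*sin(2*x) - 6*cos(2*x)

Solve f'(x) = 0 on [0, 2π]:
  f'(x) = 0 ⇔ -3*cos(2*x) = -5*sin(2*x) ⇔ tan(2*x) = 3/5, i.e. 2*x = arctan(3/5) + nπ; keep the solutions lying in [0, 2π].
  ⇒ x = atan(3/5)/2 ≈ 0.2702, atan(3/5)/2 + pi/2 ≈ 1.8410, atan(3/5)/2 + pi ≈ 3.4118, atan(3/5)/2 + 3*pi/2 ≈ 4.9826

f''(x) = 12*sin(2*x) + 20*cos(2*x)
Second-derivative test at each critical point:
  f''(0.2702) = 23.3238 > 0 → local minimum
  f''(1.8410) = -23.3238 < 0 → local maximum
  f''(3.4118) = 23.3238 > 0 → local minimum
  f''(4.9826) = -23.3238 < 0 → local maximum

Critical points: x = atan(3/5)/2 ≈ 0.2702 (local minimum); x = atan(3/5)/2 + pi/2 ≈ 1.8410 (local maximum); x = atan(3/5)/2 + pi ≈ 3.4118 (local minimum); x = atan(3/5)/2 + 3*pi/2 ≈ 4.9826 (local maximum)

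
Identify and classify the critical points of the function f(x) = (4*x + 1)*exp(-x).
f'(x) = (3 - 4*x)*exp(-x)

Solve f'(x) = 0:
  f'(x) = (3 - 4*x)·exp(-x) and exp(-x) > 0 for every x, so f'(x) = 0 ⇔ 3 - 4*x = 0.
  3 - 4*x = 0.
  ⇒ x = 3/4

f''(x) = (4*x - 7)*exp(-x)
Second-derivative test at each critical point:
  f''(3/4) = -1.8895 < 0 → local maximum

Critical points: x = 3/4 (local maximum)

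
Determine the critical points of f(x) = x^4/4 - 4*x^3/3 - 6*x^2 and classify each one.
f'(x) = x*(x^2 - 4*x - 12)

Solve f'(x) = 0:
  Factor: x^3 - 4*x^2 - 12*x = x*(x - 6)*(x + 2) = 0.
  ⇒ x = -2, 0, 6

f''(x) = 3*x^2 - 8*x - 12
Second-derivative test at each critical point:
  f''(-2) = 16 > 0 → local minimum
  f''(0) = -12 < 0 → local maximum
  f''(6) = 48 > 0 → local minimum

Critical points: x = -2 (local minimum); x = 0 (local maximum); x = 6 (local minimum)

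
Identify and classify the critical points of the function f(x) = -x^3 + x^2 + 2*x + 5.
f'(x) = -3*x^2 + 2*x + 2

Solve f'(x) = 0:
  3*x^2 - 2*x - 2 = 0 has no rational roots; quadratic formula: x = (2 ± √28)/6.
  ⇒ x = 1/3 - sqrt(7)/3 ≈ -0.5486, 1/3 + sqrt(7)/3 ≈ 1.2153

f''(x) = 2 - 6*x
Second-derivative test at each critical point:
  f''(-0.5486) = 5.2915 > 0 → local minimum
  f''(1.2153) = -5.2915 < 0 → local maximum

Critical points: x = 1/3 - sqrt(7)/3 ≈ -0.5486 (local minimum); x = 1/3 + sqrt(7)/3 ≈ 1.2153 (local maximum)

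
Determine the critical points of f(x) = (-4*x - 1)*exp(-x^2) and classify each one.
f'(x) = 2*(x*(4*x + 1) - 2)*exp(-x^2)

Solve f'(x) = 0:
  f'(x) = (8*x^2 + 2*x - 4)·exp(-x^2) and exp(-x^2) > 0 for every x, so f'(x) = 0 ⇔ 8*x^2 + 2*x - 4 = 0.
  Factor: 8*x^2 + 2*x - 4 = 2*(4*x^2 + x - 2); 4*x^2 + x - 2 = 0 has no rational roots; quadratic formula: x = (-1 ± √33)/8.
  ⇒ x = -sqrt(33)/8 - 1/8 ≈ -0.8431, -1/8 + sqrt(33)/8 ≈ 0.5931

f''(x) = 2*(-8*x^3 - 2*x^2 + 12*x + 1)*exp(-x^2)
Second-derivative test at each critical point:
  f''(-0.8431) = -5.6442 < 0 → local maximum
  f''(0.5931) = 8.0822 > 0 → local minimum

Critical points: x = -sqrt(33)/8 - 1/8 ≈ -0.8431 (local maximum); x = -1/8 + sqrt(33)/8 ≈ 0.5931 (local minimum)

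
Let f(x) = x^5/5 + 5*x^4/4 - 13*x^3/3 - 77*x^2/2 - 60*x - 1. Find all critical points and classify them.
f'(x) = x^4 + 5*x^3 - 13*x^2 - 77*x - 60

Solve f'(x) = 0:
  Factor: x^4 + 5*x^3 - 13*x^2 - 77*x - 60 = (x - 4)*(x + 1)*(x + 3)*(x + 5) = 0.
  ⇒ x = -5, -3, -1, 4

f''(x) = 4*x^3 + 15*x^2 - 26*x - 77
Second-derivative test at each critical point:
  f''(-5) = -72 < 0 → local maximum
  f''(-3) = 28 > 0 → local minimum
  f''(-1) = -40 < 0 → local maximum
  f''(4) = 315 > 0 → local minimum

Critical points: x = -5 (local maximum); x = -3 (local minimum); x = -1 (local maximum); x = 4 (local minimum)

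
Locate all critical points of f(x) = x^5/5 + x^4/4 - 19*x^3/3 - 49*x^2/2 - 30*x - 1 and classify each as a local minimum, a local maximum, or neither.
f'(x) = x^4 + x^3 - 19*x^2 - 49*x - 30

Solve f'(x) = 0:
  Factor: x^4 + x^3 - 19*x^2 - 49*x - 30 = (x - 5)*(x + 1)*(x + 2)*(x + 3) = 0.
  ⇒ x = -3, -2, -1, 5

f''(x) = 4*x^3 + 3*x^2 - 38*x - 49
Second-derivative test at each critical point:
  f''(-3) = -16 < 0 → local maximum
  f''(-2) = 7 > 0 → local minimum
  f''(-1) = -12 < 0 → local maximum
  f''(5) = 336 > 0 → local minimum

Critical points: x = -3 (local maximum); x = -2 (local minimum); x = -1 (local maximum); x = 5 (local minimum)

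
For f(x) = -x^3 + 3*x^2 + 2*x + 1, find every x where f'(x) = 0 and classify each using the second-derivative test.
f'(x) = -3*x^2 + 6*x + 2

Solve f'(x) = 0:
  3*x^2 - 6*x - 2 = 0 has no rational roots; quadratic formula: x = (6 ± √60)/6.
  ⇒ x = 1 - sqrt(15)/3 ≈ -0.2910, 1 + sqrt(15)/3 ≈ 2.2910

f''(x) = 6 - 6*x
Second-derivative test at each critical point:
  f''(-0.2910) = 7.7460 > 0 → local minimum
  f''(2.2910) = -7.7460 < 0 → local maximum

Critical points: x = 1 - sqrt(15)/3 ≈ -0.2910 (local minimum); x = 1 + sqrt(15)/3 ≈ 2.2910 (local maximum)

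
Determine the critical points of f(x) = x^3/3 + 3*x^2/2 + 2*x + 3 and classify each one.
f'(x) = x^2 + 3*x + 2

Solve f'(x) = 0:
  Factor: x^2 + 3*x + 2 = (x + 1)*(x + 2) = 0.
  ⇒ x = -2, -1

f''(x) = 2*x + 3
Second-derivative test at each critical point:
  f''(-2) = -1 < 0 → local maximum
  f''(-1) = 1 > 0 → local minimum

Critical points: x = -2 (local maximum); x = -1 (local minimum)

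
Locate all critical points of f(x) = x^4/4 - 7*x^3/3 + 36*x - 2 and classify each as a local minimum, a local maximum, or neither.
f'(x) = x^3 - 7*x^2 + 36

Solve f'(x) = 0:
  Factor: x^3 - 7*x^2 + 36 = (x - 6)*(x - 3)*(x + 2) = 0.
  ⇒ x = -2, 3, 6

f''(x) = x*(3*x - 14)
Second-derivative test at each critical point:
  f''(-2) = 40 > 0 → local minimum
  f''(3) = -15 < 0 → local maximum
  f''(6) = 24 > 0 → local minimum

Critical points: x = -2 (local minimum); x = 3 (local maximum); x = 6 (local minimum)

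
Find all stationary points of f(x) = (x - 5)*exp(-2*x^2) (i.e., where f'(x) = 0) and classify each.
f'(x) = (-4*x*(x - 5) + 1)*exp(-2*x^2)

Solve f'(x) = 0:
  f'(x) = (-4*x^2 + 20*x + 1)·exp(-2*x^2) and exp(-2*x^2) > 0 for every x, so f'(x) = 0 ⇔ -4*x^2 + 20*x + 1 = 0.
  4*x^2 - 20*x - 1 = 0 has no rational roots; quadratic formula: x = (20 ± √416)/8.
  ⇒ x = 5/2 - sqrt(26)/2 ≈ -0.0495, 5/2 + sqrt(26)/2 ≈ 5.0495

f''(x) = 4*(4*x^2*(x - 5) - 3*x + 5)*exp(-2*x^2)
Second-derivative test at each critical point:
  f''(-0.0495) = 20.2963 > 0 → local minimum
  f''(5.0495) = -1.454e-21 < 0 → local maximum

Critical points: x = 5/2 - sqrt(26)/2 ≈ -0.0495 (local minimum); x = 5/2 + sqrt(26)/2 ≈ 5.0495 (local maximum)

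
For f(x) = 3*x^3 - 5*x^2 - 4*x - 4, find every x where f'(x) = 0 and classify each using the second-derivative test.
f'(x) = 9*x^2 - 10*x - 4

Solve f'(x) = 0:
  9*x^2 - 10*x - 4 = 0 has no rational roots; quadratic formula: x = (10 ± √244)/18.
  ⇒ x = 5/9 - sqrt(61)/9 ≈ -0.3122, 5/9 + sqrt(61)/9 ≈ 1.4234

f''(x) = 18*x - 10
Second-derivative test at each critical point:
  f''(-0.3122) = -15.6205 < 0 → local maximum
  f''(1.4234) = 15.6205 > 0 → local minimum

Critical points: x = 5/9 - sqrt(61)/9 ≈ -0.3122 (local maximum); x = 5/9 + sqrt(61)/9 ≈ 1.4234 (local minimum)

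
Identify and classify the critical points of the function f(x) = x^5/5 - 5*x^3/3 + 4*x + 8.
f'(x) = x^4 - 5*x^2 + 4

Solve f'(x) = 0:
  Factor: x^4 - 5*x^2 + 4 = (x - 2)*(x - 1)*(x + 1)*(x + 2) = 0.
  ⇒ x = -2, -1, 1, 2

f''(x) = 4*x^3 - 10*x
Second-derivative test at each critical point:
  f''(-2) = -12 < 0 → local maximum
  f''(-1) = 6 > 0 → local minimum
  f''(1) = -6 < 0 → local maximum
  f''(2) = 12 > 0 → local minimum

Critical points: x = -2 (local maximum); x = -1 (local minimum); x = 1 (local maximum); x = 2 (local minimum)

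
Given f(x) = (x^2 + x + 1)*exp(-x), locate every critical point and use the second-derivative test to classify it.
f'(x) = x*(1 - x)*exp(-x)

Solve f'(x) = 0:
  f'(x) = (-x^2 + x)·exp(-x) and exp(-x) > 0 for every x, so f'(x) = 0 ⇔ -x^2 + x = 0.
  Factor: -x^2 + x = -x*(x - 1) = 0.
  ⇒ x = 0, 1

f''(x) = (x^2 - 3*x + 1)*exp(-x)
Second-derivative test at each critical point:
  f''(0) = 1 > 0 → local minimum
  f''(1) = -0.3679 < 0 → local maximum

Critical points: x = 0 (local minimum); x = 1 (local maximum)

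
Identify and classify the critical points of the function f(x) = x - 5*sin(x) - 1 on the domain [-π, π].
f'(x) = 1 - 5*cos(x)

Solve f'(x) = 0 on [-π, π]:
  f'(x) = 0 ⇔ cos(x) = 1/5, i.e. x = ±arccos(1/5) + 2nπ; keep the solutions lying in [-π, π].
  ⇒ x = -acos(1/5) ≈ -1.3694, acos(1/5) ≈ 1.3694

f''(x) = 5*sin(x)
Second-derivative test at each critical point:
  f''(-1.3694) = -4.8990 < 0 → local maximum
  f''(1.3694) = 4.8990 > 0 → local minimum

Critical points: x = -acos(1/5) ≈ -1.3694 (local maximum); x = acos(1/5) ≈ 1.3694 (local minimum)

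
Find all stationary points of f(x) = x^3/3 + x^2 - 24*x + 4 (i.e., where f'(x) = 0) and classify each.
f'(x) = x^2 + 2*x - 24

Solve f'(x) = 0:
  Factor: x^2 + 2*x - 24 = (x - 4)*(x + 6) = 0.
  ⇒ x = -6, 4

f''(x) = 2*x + 2
Second-derivative test at each critical point:
  f''(-6) = -10 < 0 → local maximum
  f''(4) = 10 > 0 → local minimum

Critical points: x = -6 (local maximum); x = 4 (local minimum)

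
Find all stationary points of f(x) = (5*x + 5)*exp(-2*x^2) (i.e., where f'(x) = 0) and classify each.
f'(x) = 5*(-4*x*(x + 1) + 1)*exp(-2*x^2)

Solve f'(x) = 0:
  f'(x) = (-20*x^2 - 20*x + 5)·exp(-2*x^2) and exp(-2*x^2) > 0 for every x, so f'(x) = 0 ⇔ -20*x^2 - 20*x + 5 = 0.
  Factor: -20*x^2 - 20*x + 5 = -5*(4*x^2 + 4*x - 1); 4*x^2 + 4*x - 1 = 0 has no rational roots; quadratic formula: x = (-4 ± √32)/8.
  ⇒ x = -sqrt(2)/2 - 1/2 ≈ -1.2071, -1/2 + sqrt(2)/2 ≈ 0.2071

f''(x) = 20*(4*x^2*(x + 1) - 3*x - 1)*exp(-2*x^2)
Second-derivative test at each critical point:
  f''(-1.2071) = 1.5343 > 0 → local minimum
  f''(0.2071) = -25.9590 < 0 → local maximum

Critical points: x = -sqrt(2)/2 - 1/2 ≈ -1.2071 (local minimum); x = -1/2 + sqrt(2)/2 ≈ 0.2071 (local maximum)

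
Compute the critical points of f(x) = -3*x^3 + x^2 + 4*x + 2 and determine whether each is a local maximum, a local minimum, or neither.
f'(x) = -9*x^2 + 2*x + 4

Solve f'(x) = 0:
  9*x^2 - 2*x - 4 = 0 has no rational roots; quadratic formula: x = (2 ± √148)/18.
  ⇒ x = 1/9 - sqrt(37)/9 ≈ -0.5648, 1/9 + sqrt(37)/9 ≈ 0.7870

f''(x) = 2 - 18*x
Second-derivative test at each critical point:
  f''(-0.5648) = 12.1655 > 0 → local minimum
  f''(0.7870) = -12.1655 < 0 → local maximum

Critical points: x = 1/9 - sqrt(37)/9 ≈ -0.5648 (local minimum); x = 1/9 + sqrt(37)/9 ≈ 0.7870 (local maximum)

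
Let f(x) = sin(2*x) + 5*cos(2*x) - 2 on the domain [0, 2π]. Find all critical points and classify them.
f'(x) = -10*sin(2*x) + 2*cos(2*x)

Solve f'(x) = 0 on [0, 2π]:
  f'(x) = 0 ⇔ cos(2*x) = 5*sin(2*x) ⇔ tan(2*x) = 1/5, i.e. 2*x = arctan(1/5) + nπ; keep the solutions lying in [0, 2π].
  ⇒ x = atan(1/5)/2 ≈ 0.0987, atan(1/5)/2 + pi/2 ≈ 1.6695, atan(1/5)/2 + pi ≈ 3.2403, atan(1/5)/2 + 3*pi/2 ≈ 4.8111

f''(x) = -4*sin(2*x) - 20*cos(2*x)
Second-derivative test at each critical point:
  f''(0.0987) = -20.3961 < 0 → local maximum
  f''(1.6695) = 20.3961 > 0 → local minimum
  f''(3.2403) = -20.3961 < 0 → local maximum
  f''(4.8111) = 20.3961 > 0 → local minimum

Critical points: x = atan(1/5)/2 ≈ 0.0987 (local maximum); x = atan(1/5)/2 + pi/2 ≈ 1.6695 (local minimum); x = atan(1/5)/2 + pi ≈ 3.2403 (local maximum); x = atan(1/5)/2 + 3*pi/2 ≈ 4.8111 (local minimum)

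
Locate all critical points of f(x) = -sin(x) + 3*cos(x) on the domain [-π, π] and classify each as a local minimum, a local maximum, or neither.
f'(x) = -3*sin(x) - cos(x)

Solve f'(x) = 0 on [-π, π]:
  f'(x) = 0 ⇔ -cos(x) = 3*sin(x) ⇔ tan(x) = -1/3, i.e. x = arctan(-1/3) + nπ; keep the solutions lying in [-π, π].
  ⇒ x = -atan(1/3) ≈ -0.3218, pi - atan(1/3) ≈ 2.8198

f''(x) = sin(x) - 3*cos(x)
Second-derivative test at each critical point:
  f''(-0.3218) = -3.1623 < 0 → local maximum
  f''(2.8198) = 3.1623 > 0 → local minimum

Critical points: x = -atan(1/3) ≈ -0.3218 (local maximum); x = pi - atan(1/3) ≈ 2.8198 (local minimum)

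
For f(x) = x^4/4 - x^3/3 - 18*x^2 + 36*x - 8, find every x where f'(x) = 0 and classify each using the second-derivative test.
f'(x) = x^3 - x^2 - 36*x + 36

Solve f'(x) = 0:
  Factor: x^3 - x^2 - 36*x + 36 = (x - 6)*(x - 1)*(x + 6) = 0.
  ⇒ x = -6, 1, 6

f''(x) = 3*x^2 - 2*x - 36
Second-derivative test at each critical point:
  f''(-6) = 84 > 0 → local minimum
  f''(1) = -35 < 0 → local maximum
  f''(6) = 60 > 0 → local minimum

Critical points: x = -6 (local minimum); x = 1 (local maximum); x = 6 (local minimum)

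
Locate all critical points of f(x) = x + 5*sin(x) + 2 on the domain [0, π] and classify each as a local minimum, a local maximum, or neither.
f'(x) = 5*cos(x) + 1

Solve f'(x) = 0 on [0, π]:
  f'(x) = 0 ⇔ cos(x) = -1/5, i.e. x = ±arccos(-1/5) + 2nπ; keep the solutions lying in [0, π].
  ⇒ x = acos(-1/5) ≈ 1.7722

f''(x) = -5*sin(x)
Second-derivative test at each critical point:
  f''(1.7722) = -4.8990 < 0 → local maximum

Critical points: x = acos(-1/5) ≈ 1.7722 (local maximum)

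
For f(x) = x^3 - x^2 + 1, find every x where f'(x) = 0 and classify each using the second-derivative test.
f'(x) = x*(3*x - 2)

Solve f'(x) = 0:
  Factor: 3*x^2 - 2*x = x*(3*x - 2) = 0.
  ⇒ x = 0, 2/3

f''(x) = 6*x - 2
Second-derivative test at each critical point:
  f''(0) = -2 < 0 → local maximum
  f''(2/3) = 2 > 0 → local minimum

Critical points: x = 0 (local maximum); x = 2/3 (local minimum)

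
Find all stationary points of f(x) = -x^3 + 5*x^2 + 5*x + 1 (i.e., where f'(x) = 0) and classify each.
f'(x) = -3*x^2 + 10*x + 5

Solve f'(x) = 0:
  3*x^2 - 10*x - 5 = 0 has no rational roots; quadratic formula: x = (10 ± √160)/6.
  ⇒ x = 5/3 - 2*sqrt(10)/3 ≈ -0.4415, 5/3 + 2*sqrt(10)/3 ≈ 3.7749

f''(x) = 10 - 6*x
Second-derivative test at each critical point:
  f''(-0.4415) = 12.6491 > 0 → local minimum
  f''(3.7749) = -12.6491 < 0 → local maximum

Critical points: x = 5/3 - 2*sqrt(10)/3 ≈ -0.4415 (local minimum); x = 5/3 + 2*sqrt(10)/3 ≈ 3.7749 (local maximum)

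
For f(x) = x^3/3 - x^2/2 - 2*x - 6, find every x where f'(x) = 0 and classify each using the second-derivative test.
f'(x) = x^2 - x - 2

Solve f'(x) = 0:
  Factor: x^2 - x - 2 = (x - 2)*(x + 1) = 0.
  ⇒ x = -1, 2

f''(x) = 2*x - 1
Second-derivative test at each critical point:
  f''(-1) = -3 < 0 → local maximum
  f''(2) = 3 > 0 → local minimum

Critical points: x = -1 (local maximum); x = 2 (local minimum)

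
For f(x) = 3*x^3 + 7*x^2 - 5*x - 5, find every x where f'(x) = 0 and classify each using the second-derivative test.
f'(x) = 9*x^2 + 14*x - 5

Solve f'(x) = 0:
  9*x^2 + 14*x - 5 = 0 has no rational roots; quadratic formula: x = (-14 ± √376)/18.
  ⇒ x = -sqrt(94)/9 - 7/9 ≈ -1.8550, -7/9 + sqrt(94)/9 ≈ 0.2995

f''(x) = 18*x + 14
Second-derivative test at each critical point:
  f''(-1.8550) = -19.3907 < 0 → local maximum
  f''(0.2995) = 19.3907 > 0 → local minimum

Critical points: x = -sqrt(94)/9 - 7/9 ≈ -1.8550 (local maximum); x = -7/9 + sqrt(94)/9 ≈ 0.2995 (local minimum)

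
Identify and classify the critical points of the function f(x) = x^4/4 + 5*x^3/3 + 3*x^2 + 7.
f'(x) = x*(x^2 + 5*x + 6)

Solve f'(x) = 0:
  Factor: x^3 + 5*x^2 + 6*x = x*(x + 2)*(x + 3) = 0.
  ⇒ x = -3, -2, 0

f''(x) = 3*x^2 + 10*x + 6
Second-derivative test at each critical point:
  f''(-3) = 3 > 0 → local minimum
  f''(-2) = -2 < 0 → local maximum
  f''(0) = 6 > 0 → local minimum

Critical points: x = -3 (local minimum); x = -2 (local maximum); x = 0 (local minimum)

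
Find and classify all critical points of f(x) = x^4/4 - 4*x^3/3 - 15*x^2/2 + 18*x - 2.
f'(x) = x^3 - 4*x^2 - 15*x + 18

Solve f'(x) = 0:
  Factor: x^3 - 4*x^2 - 15*x + 18 = (x - 6)*(x - 1)*(x + 3) = 0.
  ⇒ x = -3, 1, 6

f''(x) = 3*x^2 - 8*x - 15
Second-derivative test at each critical point:
  f''(-3) = 36 > 0 → local minimum
  f''(1) = -20 < 0 → local maximum
  f''(6) = 45 > 0 → local minimum

Critical points: x = -3 (local minimum); x = 1 (local maximum); x = 6 (local minimum)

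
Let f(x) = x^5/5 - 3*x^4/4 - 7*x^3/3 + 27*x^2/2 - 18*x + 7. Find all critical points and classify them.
f'(x) = x^4 - 3*x^3 - 7*x^2 + 27*x - 18

Solve f'(x) = 0:
  Factor: x^4 - 3*x^3 - 7*x^2 + 27*x - 18 = (x - 3)*(x - 2)*(x - 1)*(x + 3) = 0.
  ⇒ x = -3, 1, 2, 3

f''(x) = 4*x^3 - 9*x^2 - 14*x + 27
Second-derivative test at each critical point:
  f''(-3) = -120 < 0 → local maximum
  f''(1) = 8 > 0 → local minimum
  f''(2) = -5 < 0 → local maximum
  f''(3) = 12 > 0 → local minimum

Critical points: x = -3 (local maximum); x = 1 (local minimum); x = 2 (local maximum); x = 3 (local minimum)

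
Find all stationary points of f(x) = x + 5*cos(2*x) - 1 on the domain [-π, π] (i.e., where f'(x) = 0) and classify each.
f'(x) = 1 - 10*sin(2*x)

Solve f'(x) = 0 on [-π, π]:
  f'(x) = 0 ⇔ sin(2*x) = 1/10, i.e. 2*x = arcsin(1/10) + 2nπ or 2*x = π − arcsin(1/10) + 2nπ; keep the solutions lying in [-π, π].
  ⇒ x = -pi + asin(1/10)/2 ≈ -3.0915, -pi/2 - asin(1/10)/2 ≈ -1.6209, asin(1/10)/2 ≈ 0.0501, -asin(1/10)/2 + pi/2 ≈ 1.5207

f''(x) = -20*cos(2*x)
Second-derivative test at each critical point:
  f''(-3.0915) = -19.8997 < 0 → local maximum
  f''(-1.6209) = 19.8997 > 0 → local minimum
  f''(0.0501) = -19.8997 < 0 → local maximum
  f''(1.5207) = 19.8997 > 0 → local minimum

Critical points: x = -pi + asin(1/10)/2 ≈ -3.0915 (local maximum); x = -pi/2 - asin(1/10)/2 ≈ -1.6209 (local minimum); x = asin(1/10)/2 ≈ 0.0501 (local maximum); x = -asin(1/10)/2 + pi/2 ≈ 1.5207 (local minimum)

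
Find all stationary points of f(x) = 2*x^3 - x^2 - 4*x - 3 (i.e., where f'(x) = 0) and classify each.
f'(x) = 6*x^2 - 2*x - 4

Solve f'(x) = 0:
  Factor: 6*x^2 - 2*x - 4 = 2*(x - 1)*(3*x + 2) = 0.
  ⇒ x = -2/3, 1

f''(x) = 12*x - 2
Second-derivative test at each critical point:
  f''(-2/3) = -10 < 0 → local maximum
  f''(1) = 10 > 0 → local minimum

Critical points: x = -2/3 (local maximum); x = 1 (local minimum)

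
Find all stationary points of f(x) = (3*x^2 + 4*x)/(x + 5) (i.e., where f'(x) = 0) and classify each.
f'(x) = (3*x^2 + 30*x + 20)/(x^2 + 10*x + 25)

Solve f'(x) = 0:
  f'(x) = (3*x^2 + 30*x + 20)/(x + 5)^2; the denominator is positive wherever f is defined, so f'(x) = 0 ⇔ 3*x^2 + 30*x + 20 = 0.
  3*x^2 + 30*x + 20 = 0 has no rational roots; quadratic formula: x = (-30 ± √660)/6.
  ⇒ x = -5 - sqrt(165)/3 ≈ -9.2817, -5 + sqrt(165)/3 ≈ -0.7183

f''(x) = 110/(x^3 + 15*x^2 + 75*x + 125)
Second-derivative test at each critical point:
  f''(-9.2817) = -1.4013 < 0 → local maximum
  f''(-0.7183) = 1.4013 > 0 → local minimum

Critical points: x = -5 - sqrt(165)/3 ≈ -9.2817 (local maximum); x = -5 + sqrt(165)/3 ≈ -0.7183 (local minimum)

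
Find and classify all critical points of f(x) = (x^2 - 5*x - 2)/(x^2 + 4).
f'(x) = (5*x^2 + 12*x - 20)/(x^4 + 8*x^2 + 16)

Solve f'(x) = 0:
  f'(x) = (5*x^2 + 12*x - 20)/(x^2 + 4)^2; the denominator is positive wherever f is defined, so f'(x) = 0 ⇔ 5*x^2 + 12*x - 20 = 0.
  5*x^2 + 12*x - 20 = 0 has no rational roots; quadratic formula: x = (-12 ± √544)/10.
  ⇒ x = -2*sqrt(34)/5 - 6/5 ≈ -3.5324, -6/5 + 2*sqrt(34)/5 ≈ 1.1324

f''(x) = 2*(-5*x^3 - 18*x^2 + 60*x + 24)/(x^6 + 12*x^4 + 48*x^2 + 64)
Second-derivative test at each critical point:
  f''(-3.5324) = -0.0859 < 0 → local maximum
  f''(1.1324) = 0.8359 > 0 → local minimum

Critical points: x = -2*sqrt(34)/5 - 6/5 ≈ -3.5324 (local maximum); x = -6/5 + 2*sqrt(34)/5 ≈ 1.1324 (local minimum)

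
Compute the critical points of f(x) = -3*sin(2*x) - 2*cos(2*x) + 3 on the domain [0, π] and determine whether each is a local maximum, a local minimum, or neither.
f'(x) = 4*sin(2*x) - 6*cos(2*x)

Solve f'(x) = 0 on [0, π]:
  f'(x) = 0 ⇔ -3*cos(2*x) = -2*sin(2*x) ⇔ tan(2*x) = 3/2, i.e. 2*x = arctan(3/2) + nπ; keep the solutions lying in [0, π].
  ⇒ x = atan(3/2)/2 ≈ 0.4914, atan(3/2)/2 + pi/2 ≈ 2.0622

f''(x) = 12*sin(2*x) + 8*cos(2*x)
Second-derivative test at each critical point:
  f''(0.4914) = 14.4222 > 0 → local minimum
  f''(2.0622) = -14.4222 < 0 → local maximum

Critical points: x = atan(3/2)/2 ≈ 0.4914 (local minimum); x = atan(3/2)/2 + pi/2 ≈ 2.0622 (local maximum)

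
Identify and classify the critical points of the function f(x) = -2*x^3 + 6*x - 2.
f'(x) = 6 - 6*x^2

Solve f'(x) = 0:
  Factor: 6 - 6*x^2 = -6*(x - 1)*(x + 1) = 0.
  ⇒ x = -1, 1

f''(x) = -12*x
Second-derivative test at each critical point:
  f''(-1) = 12 > 0 → local minimum
  f''(1) = -12 < 0 → local maximum

Critical points: x = -1 (local minimum); x = 1 (local maximum)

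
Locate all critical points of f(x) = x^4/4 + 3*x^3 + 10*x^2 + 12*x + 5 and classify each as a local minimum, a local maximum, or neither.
f'(x) = x^3 + 9*x^2 + 20*x + 12

Solve f'(x) = 0:
  Factor: x^3 + 9*x^2 + 20*x + 12 = (x + 1)*(x + 2)*(x + 6) = 0.
  ⇒ x = -6, -2, -1

f''(x) = 3*x^2 + 18*x + 20
Second-derivative test at each critical point:
  f''(-6) = 20 > 0 → local minimum
  f''(-2) = -4 < 0 → local maximum
  f''(-1) = 5 > 0 → local minimum

Critical points: x = -6 (local minimum); x = -2 (local maximum); x = -1 (local minimum)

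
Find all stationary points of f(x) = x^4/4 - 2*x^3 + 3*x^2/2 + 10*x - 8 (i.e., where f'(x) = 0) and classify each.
f'(x) = x^3 - 6*x^2 + 3*x + 10

Solve f'(x) = 0:
  Factor: x^3 - 6*x^2 + 3*x + 10 = (x - 5)*(x - 2)*(x + 1) = 0.
  ⇒ x = -1, 2, 5

f''(x) = 3*x^2 - 12*x + 3
Second-derivative test at each critical point:
  f''(-1) = 18 > 0 → local minimum
  f''(2) = -9 < 0 → local maximum
  f''(5) = 18 > 0 → local minimum

Critical points: x = -1 (local minimum); x = 2 (local maximum); x = 5 (local minimum)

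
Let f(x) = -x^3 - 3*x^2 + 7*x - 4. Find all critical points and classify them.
f'(x) = -3*x^2 - 6*x + 7

Solve f'(x) = 0:
  3*x^2 + 6*x - 7 = 0 has no rational roots; quadratic formula: x = (-6 ± √120)/6.
  ⇒ x = -sqrt(30)/3 - 1 ≈ -2.8257, -1 + sqrt(30)/3 ≈ 0.8257

f''(x) = -6*x - 6
Second-derivative test at each critical point:
  f''(-2.8257) = 10.9545 > 0 → local minimum
  f''(0.8257) = -10.9545 < 0 → local maximum

Critical points: x = -sqrt(30)/3 - 1 ≈ -2.8257 (local minimum); x = -1 + sqrt(30)/3 ≈ 0.8257 (local maximum)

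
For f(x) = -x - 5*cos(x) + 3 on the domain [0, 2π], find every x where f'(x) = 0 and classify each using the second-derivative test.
f'(x) = 5*sin(x) - 1

Solve f'(x) = 0 on [0, 2π]:
  f'(x) = 0 ⇔ sin(x) = 1/5, i.e. x = arcsin(1/5) + 2nπ or x = π − arcsin(1/5) + 2nπ; keep the solutions lying in [0, 2π].
  ⇒ x = asin(1/5) ≈ 0.2014, pi - asin(1/5) ≈ 2.9402

f''(x) = 5*cos(x)
Second-derivative test at each critical point:
  f''(0.2014) = 4.8990 > 0 → local minimum
  f''(2.9402) = -4.8990 < 0 → local maximum

Critical points: x = asin(1/5) ≈ 0.2014 (local minimum); x = pi - asin(1/5) ≈ 2.9402 (local maximum)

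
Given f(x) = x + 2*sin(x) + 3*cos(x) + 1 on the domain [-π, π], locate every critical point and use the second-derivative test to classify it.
f'(x) = -3*sin(x) + 2*cos(x) + 1

Solve f'(x) = 0 on [-π, π]:
  f'(x) = 0 ⇔ -3*sin(x) + 2*cos(x) = -1. Write the left side as R·cos(x + φ) with R = √(2² + 3²) = sqrt(13), cos φ = 2*sqrt(13)/13, sin φ = 3*sqrt(13)/13; then cos(x + φ) = -sqrt(13)/13. Solve for x and keep the solutions lying in [-π, π].
  ⇒ x = -pi + atan((3 - 4*sqrt(3))/(-6*sqrt(3) - 2)) ≈ -2.8346, atan((3 + 4*sqrt(3))/(-2 + 6*sqrt(3))) ≈ 0.8690

f''(x) = -2*sin(x) - 3*cos(x)
Second-derivative test at each critical point:
  f''(-2.8346) = 3.4641 > 0 → local minimum
  f''(0.8690) = -3.4641 < 0 → local maximum

Critical points: x = -pi + atan((3 - 4*sqrt(3))/(-6*sqrt(3) - 2)) ≈ -2.8346 (local minimum); x = atan((3 + 4*sqrt(3))/(-2 + 6*sqrt(3))) ≈ 0.8690 (local maximum)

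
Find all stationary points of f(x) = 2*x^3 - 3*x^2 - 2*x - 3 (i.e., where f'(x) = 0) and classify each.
f'(x) = 6*x^2 - 6*x - 2

Solve f'(x) = 0:
  Factor: 6*x^2 - 6*x - 2 = 2*(3*x^2 - 3*x - 1); 3*x^2 - 3*x - 1 = 0 has no rational roots; quadratic formula: x = (3 ± √21)/6.
  ⇒ x = 1/2 - sqrt(21)/6 ≈ -0.2638, 1/2 + sqrt(21)/6 ≈ 1.2638

f''(x) = 12*x - 6
Second-derivative test at each critical point:
  f''(-0.2638) = -9.1652 < 0 → local maximum
  f''(1.2638) = 9.1652 > 0 → local minimum

Critical points: x = 1/2 - sqrt(21)/6 ≈ -0.2638 (local maximum); x = 1/2 + sqrt(21)/6 ≈ 1.2638 (local minimum)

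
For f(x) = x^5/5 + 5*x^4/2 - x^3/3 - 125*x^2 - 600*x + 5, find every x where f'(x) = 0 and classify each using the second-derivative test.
f'(x) = x^4 + 10*x^3 - x^2 - 250*x - 600

Solve f'(x) = 0:
  Factor: x^4 + 10*x^3 - x^2 - 250*x - 600 = (x - 5)*(x + 4)*(x + 5)*(x + 6) = 0.
  ⇒ x = -6, -5, -4, 5

f''(x) = 4*x^3 + 30*x^2 - 2*x - 250
Second-derivative test at each critical point:
  f''(-6) = -22 < 0 → local maximum
  f''(-5) = 10 > 0 → local minimum
  f''(-4) = -18 < 0 → local maximum
  f''(5) = 990 > 0 → local minimum

Critical points: x = -6 (local maximum); x = -5 (local minimum); x = -4 (local maximum); x = 5 (local minimum)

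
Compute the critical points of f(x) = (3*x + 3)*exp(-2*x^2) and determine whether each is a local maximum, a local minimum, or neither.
f'(x) = 3*(-4*x*(x + 1) + 1)*exp(-2*x^2)

Solve f'(x) = 0:
  f'(x) = (-12*x^2 - 12*x + 3)·exp(-2*x^2) and exp(-2*x^2) > 0 for every x, so f'(x) = 0 ⇔ -12*x^2 - 12*x + 3 = 0.
  Factor: -12*x^2 - 12*x + 3 = -3*(4*x^2 + 4*x - 1); 4*x^2 + 4*x - 1 = 0 has no rational roots; quadratic formula: x = (-4 ± √32)/8.
  ⇒ x = -sqrt(2)/2 - 1/2 ≈ -1.2071, -1/2 + sqrt(2)/2 ≈ 0.2071

f''(x) = 12*(4*x^2*(x + 1) - 3*x - 1)*exp(-2*x^2)
Second-derivative test at each critical point:
  f''(-1.2071) = 0.9206 > 0 → local minimum
  f''(0.2071) = -15.5754 < 0 → local maximum

Critical points: x = -sqrt(2)/2 - 1/2 ≈ -1.2071 (local minimum); x = -1/2 + sqrt(2)/2 ≈ 0.2071 (local maximum)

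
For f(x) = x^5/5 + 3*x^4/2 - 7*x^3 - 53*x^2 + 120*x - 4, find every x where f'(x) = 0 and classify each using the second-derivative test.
f'(x) = x^4 + 6*x^3 - 21*x^2 - 106*x + 120

Solve f'(x) = 0:
  Factor: x^4 + 6*x^3 - 21*x^2 - 106*x + 120 = (x - 4)*(x - 1)*(x + 5)*(x + 6) = 0.
  ⇒ x = -6, -5, 1, 4

f''(x) = 4*x^3 + 18*x^2 - 42*x - 106
Second-derivative test at each critical point:
  f''(-6) = -70 < 0 → local maximum
  f''(-5) = 54 > 0 → local minimum
  f''(1) = -126 < 0 → local maximum
  f''(4) = 270 > 0 → local minimum

Critical points: x = -6 (local maximum); x = -5 (local minimum); x = 1 (local maximum); x = 4 (local minimum)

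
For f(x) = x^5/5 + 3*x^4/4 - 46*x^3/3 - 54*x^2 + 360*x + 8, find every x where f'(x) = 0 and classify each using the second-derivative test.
f'(x) = x^4 + 3*x^3 - 46*x^2 - 108*x + 360

Solve f'(x) = 0:
  Factor: x^4 + 3*x^3 - 46*x^2 - 108*x + 360 = (x - 6)*(x - 2)*(x + 5)*(x + 6) = 0.
  ⇒ x = -6, -5, 2, 6

f''(x) = 4*x^3 + 9*x^2 - 92*x - 108
Second-derivative test at each critical point:
  f''(-6) = -96 < 0 → local maximum
  f''(-5) = 77 > 0 → local minimum
  f''(2) = -224 < 0 → local maximum
  f''(6) = 528 > 0 → local minimum

Critical points: x = -6 (local maximum); x = -5 (local minimum); x = 2 (local maximum); x = 6 (local minimum)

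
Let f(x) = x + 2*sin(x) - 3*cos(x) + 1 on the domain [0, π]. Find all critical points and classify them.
f'(x) = 3*sin(x) + 2*cos(x) + 1

Solve f'(x) = 0 on [0, π]:
  f'(x) = 0 ⇔ 3*sin(x) + 2*cos(x) = -1. Write the left side as R·cos(x + φ) with R = √(2² + (-3)²) = sqrt(13), cos φ = 2*sqrt(13)/13, sin φ = -3*sqrt(13)/13; then cos(x + φ) = -sqrt(13)/13. Solve for x and keep the solutions lying in [0, π].
  ⇒ x = atan((-3 + 4*sqrt(3))/(-6*sqrt(3) - 2)) + pi ≈ 2.8346

f''(x) = -2*sin(x) + 3*cos(x)
Second-derivative test at each critical point:
  f''(2.8346) = -3.4641 < 0 → local maximum

Critical points: x = atan((-3 + 4*sqrt(3))/(-6*sqrt(3) - 2)) + pi ≈ 2.8346 (local maximum)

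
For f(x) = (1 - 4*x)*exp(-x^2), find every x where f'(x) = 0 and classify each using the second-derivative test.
f'(x) = 2*(x*(4*x - 1) - 2)*exp(-x^2)

Solve f'(x) = 0:
  f'(x) = (8*x^2 - 2*x - 4)·exp(-x^2) and exp(-x^2) > 0 for every x, so f'(x) = 0 ⇔ 8*x^2 - 2*x - 4 = 0.
  Factor: 8*x^2 - 2*x - 4 = 2*(4*x^2 - x - 2); 4*x^2 - x - 2 = 0 has no rational roots; quadratic formula: x = (1 ± √33)/8.
  ⇒ x = 1/8 - sqrt(33)/8 ≈ -0.5931, 1/8 + sqrt(33)/8 ≈ 0.8431

f''(x) = 2*(2*x^2*(1 - 4*x) + 12*x - 1)*exp(-x^2)
Second-derivative test at each critical point:
  f''(-0.5931) = -8.0822 < 0 → local maximum
  f''(0.8431) = 5.6442 > 0 → local minimum

Critical points: x = 1/8 - sqrt(33)/8 ≈ -0.5931 (local maximum); x = 1/8 + sqrt(33)/8 ≈ 0.8431 (local minimum)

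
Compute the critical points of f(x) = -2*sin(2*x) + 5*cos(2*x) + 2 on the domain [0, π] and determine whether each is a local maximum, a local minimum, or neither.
f'(x) = -10*sin(2*x) - 4*cos(2*x)

Solve f'(x) = 0 on [0, π]:
  f'(x) = 0 ⇔ -2*cos(2*x) = 5*sin(2*x) ⇔ tan(2*x) = -2/5, i.e. 2*x = arctan(-2/5) + nπ; keep the solutions lying in [0, π].
  ⇒ x = -atan(2/5)/2 + pi/2 ≈ 1.3805, pi - atan(2/5)/2 ≈ 2.9513

f''(x) = 8*sin(2*x) - 20*cos(2*x)
Second-derivative test at each critical point:
  f''(1.3805) = 21.5407 > 0 → local minimum
  f''(2.9513) = -21.5407 < 0 → local maximum

Critical points: x = -atan(2/5)/2 + pi/2 ≈ 1.3805 (local minimum); x = pi - atan(2/5)/2 ≈ 2.9513 (local maximum)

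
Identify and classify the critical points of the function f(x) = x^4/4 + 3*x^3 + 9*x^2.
f'(x) = x*(x^2 + 9*x + 18)

Solve f'(x) = 0:
  Factor: x^3 + 9*x^2 + 18*x = x*(x + 3)*(x + 6) = 0.
  ⇒ x = -6, -3, 0

f''(x) = 3*x^2 + 18*x + 18
Second-derivative test at each critical point:
  f''(-6) = 18 > 0 → local minimum
  f''(-3) = -9 < 0 → local maximum
  f''(0) = 18 > 0 → local minimum

Critical points: x = -6 (local minimum); x = -3 (local maximum); x = 0 (local minimum)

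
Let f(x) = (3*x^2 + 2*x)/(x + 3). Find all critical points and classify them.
f'(x) = 3*(x^2 + 6*x + 2)/(x^2 + 6*x + 9)

Solve f'(x) = 0:
  f'(x) = 3*(x^2 + 6*x + 2)/(x + 3)^2; the denominator is positive wherever f is defined, so f'(x) = 0 ⇔ 3*x^2 + 18*x + 6 = 0.
  Factor: 3*x^2 + 18*x + 6 = 3*(x^2 + 6*x + 2); x^2 + 6*x + 2 = 0 has no rational roots; quadratic formula: x = (-6 ± √28)/2.
  ⇒ x = -3 - sqrt(7) ≈ -5.6458, -3 + sqrt(7) ≈ -0.3542

f''(x) = 42/(x^3 + 9*x^2 + 27*x + 27)
Second-derivative test at each critical point:
  f''(-5.6458) = -2.2678 < 0 → local maximum
  f''(-0.3542) = 2.2678 > 0 → local minimum

Critical points: x = -3 - sqrt(7) ≈ -5.6458 (local maximum); x = -3 + sqrt(7) ≈ -0.3542 (local minimum)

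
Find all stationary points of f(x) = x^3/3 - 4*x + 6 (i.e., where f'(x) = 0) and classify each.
f'(x) = x^2 - 4

Solve f'(x) = 0:
  Factor: x^2 - 4 = (x - 2)*(x + 2) = 0.
  ⇒ x = -2, 2

f''(x) = 2*x
Second-derivative test at each critical point:
  f''(-2) = -4 < 0 → local maximum
  f''(2) = 4 > 0 → local minimum

Critical points: x = -2 (local maximum); x = 2 (local minimum)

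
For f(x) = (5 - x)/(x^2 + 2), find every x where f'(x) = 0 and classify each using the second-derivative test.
f'(x) = (-x^2 + 2*x*(x - 5) - 2)/(x^2 + 2)^2

Solve f'(x) = 0:
  f'(x) = (x^2 - 10*x - 2)/(x^2 + 2)^2; the denominator is positive wherever f is defined, so f'(x) = 0 ⇔ x^2 - 10*x - 2 = 0.
  x^2 - 10*x - 2 = 0 has no rational roots; quadratic formula: x = (10 ± √108)/2.
  ⇒ x = 5 - 3*sqrt(3) ≈ -0.1962, 5 + 3*sqrt(3) ≈ 10.1962

f''(x) = 2*(4*x^2*(5 - x) + (3*x - 5)*(x^2 + 2))/(x^2 + 2)^3
Second-derivative test at each critical point:
  f''(-0.1962) = -2.5009 < 0 → local maximum
  f''(10.1962) = 0.0009 > 0 → local minimum

Critical points: x = 5 - 3*sqrt(3) ≈ -0.1962 (local maximum); x = 5 + 3*sqrt(3) ≈ 10.1962 (local minimum)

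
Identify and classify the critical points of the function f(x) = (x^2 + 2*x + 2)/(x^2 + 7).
f'(x) = 2*(-x^2 + 5*x + 7)/(x^4 + 14*x^2 + 49)

Solve f'(x) = 0:
  f'(x) = -2*(x^2 - 5*x - 7)/(x^2 + 7)^2; the denominator is positive wherever f is defined, so f'(x) = 0 ⇔ -2*x^2 + 10*x + 14 = 0.
  Factor: -2*x^2 + 10*x + 14 = -2*(x^2 - 5*x - 7); x^2 - 5*x - 7 = 0 has no rational roots; quadratic formula: x = (5 ± √53)/2.
  ⇒ x = 5/2 - sqrt(53)/2 ≈ -1.1401, 5/2 + sqrt(53)/2 ≈ 6.1401

f''(x) = 2*(2*x^3 - 15*x^2 - 42*x + 35)/(x^6 + 21*x^4 + 147*x^2 + 343)
Second-derivative test at each critical point:
  f''(-1.1401) = 0.2114 > 0 → local minimum
  f''(6.1401) = -0.0073 < 0 → local maximum

Critical points: x = 5/2 - sqrt(53)/2 ≈ -1.1401 (local minimum); x = 5/2 + sqrt(53)/2 ≈ 6.1401 (local maximum)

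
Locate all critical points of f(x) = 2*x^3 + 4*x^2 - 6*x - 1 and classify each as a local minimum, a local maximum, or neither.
f'(x) = 6*x^2 + 8*x - 6

Solve f'(x) = 0:
  Factor: 6*x^2 + 8*x - 6 = 2*(3*x^2 + 4*x - 3); 3*x^2 + 4*x - 3 = 0 has no rational roots; quadratic formula: x = (-4 ± √52)/6.
  ⇒ x = -sqrt(13)/3 - 2/3 ≈ -1.8685, -2/3 + sqrt(13)/3 ≈ 0.5352

f''(x) = 12*x + 8
Second-derivative test at each critical point:
  f''(-1.8685) = -14.4222 < 0 → local maximum
  f''(0.5352) = 14.4222 > 0 → local minimum

Critical points: x = -sqrt(13)/3 - 2/3 ≈ -1.8685 (local maximum); x = -2/3 + sqrt(13)/3 ≈ 0.5352 (local minimum)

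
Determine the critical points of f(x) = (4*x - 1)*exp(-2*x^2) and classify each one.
f'(x) = 4*(-x*(4*x - 1) + 1)*exp(-2*x^2)

Solve f'(x) = 0:
  f'(x) = (-16*x^2 + 4*x + 4)·exp(-2*x^2) and exp(-2*x^2) > 0 for every x, so f'(x) = 0 ⇔ -16*x^2 + 4*x + 4 = 0.
  Factor: -16*x^2 + 4*x + 4 = -4*(4*x^2 - x - 1); 4*x^2 - x - 1 = 0 has no rational roots; quadratic formula: x = (1 ± √17)/8.
  ⇒ x = 1/8 - sqrt(17)/8 ≈ -0.3904, 1/8 + sqrt(17)/8 ≈ 0.6404

f''(x) = 4*(4*x^2*(4*x - 1) - 12*x + 1)*exp(-2*x^2)
Second-derivative test at each critical point:
  f''(-0.3904) = 12.1593 > 0 → local minimum
  f''(0.6404) = -7.2624 < 0 → local maximum

Critical points: x = 1/8 - sqrt(17)/8 ≈ -0.3904 (local minimum); x = 1/8 + sqrt(17)/8 ≈ 0.6404 (local maximum)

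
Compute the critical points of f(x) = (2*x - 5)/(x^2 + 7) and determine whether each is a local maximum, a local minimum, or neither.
f'(x) = 2*(-x^2 + 5*x + 7)/(x^4 + 14*x^2 + 49)

Solve f'(x) = 0:
  f'(x) = -2*(x^2 - 5*x - 7)/(x^2 + 7)^2; the denominator is positive wherever f is defined, so f'(x) = 0 ⇔ -2*x^2 + 10*x + 14 = 0.
  Factor: -2*x^2 + 10*x + 14 = -2*(x^2 - 5*x - 7); x^2 - 5*x - 7 = 0 has no rational roots; quadratic formula: x = (5 ± √53)/2.
  ⇒ x = 5/2 - sqrt(53)/2 ≈ -1.1401, 5/2 + sqrt(53)/2 ≈ 6.1401

f''(x) = 2*(4*x^2*(2*x - 5) + (5 - 6*x)*(x^2 + 7))/(x^2 + 7)^3
Second-derivative test at each critical point:
  f''(-1.1401) = 0.2114 > 0 → local minimum
  f''(6.1401) = -0.0073 < 0 → local maximum

Critical points: x = 5/2 - sqrt(53)/2 ≈ -1.1401 (local minimum); x = 5/2 + sqrt(53)/2 ≈ 6.1401 (local maximum)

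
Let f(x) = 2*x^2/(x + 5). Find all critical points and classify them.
f'(x) = 2*x*(x + 10)/(x^2 + 10*x + 25)

Solve f'(x) = 0:
  f'(x) = 2*x*(x + 10)/(x + 5)^2; the denominator is positive wherever f is defined, so f'(x) = 0 ⇔ 2*x^2 + 20*x = 0.
  Factor: 2*x^2 + 20*x = 2*x*(x + 10) = 0.
  ⇒ x = -10, 0

f''(x) = 100/(x^3 + 15*x^2 + 75*x + 125)
Second-derivative test at each critical point:
  f''(-10) = -4/5 < 0 → local maximum
  f''(0) = 4/5 > 0 → local minimum

Critical points: x = -10 (local maximum); x = 0 (local minimum)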